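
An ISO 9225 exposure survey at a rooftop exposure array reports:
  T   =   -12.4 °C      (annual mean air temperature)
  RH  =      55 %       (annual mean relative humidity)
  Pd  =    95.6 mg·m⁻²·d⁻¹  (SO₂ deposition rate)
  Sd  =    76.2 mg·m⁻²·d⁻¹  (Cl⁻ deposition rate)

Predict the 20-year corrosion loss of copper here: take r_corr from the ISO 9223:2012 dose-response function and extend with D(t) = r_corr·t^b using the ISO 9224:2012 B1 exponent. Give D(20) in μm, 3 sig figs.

copper: f(T) = +0.126·(T−10) [T≤10 °C] = -2.8224
  SO₂ term: 0.0053·95.6^0.26·exp(0.059·55-2.8224) = 0.02647
  Sd branch = 0.01025·Sd^0.27·e^(0.036·RH+0.049·T) = 0.1303 μm/a
  sum: 0.02647 + 0.1303 → r_corr = 0.1567 μm/a
Power-law: D(20) = r_corr · 20^0.667
  D(20) = 0.1567 × 20^0.667 = 0.1567 × 7.375 = 1.156 μm

D(20) = 1.16 μm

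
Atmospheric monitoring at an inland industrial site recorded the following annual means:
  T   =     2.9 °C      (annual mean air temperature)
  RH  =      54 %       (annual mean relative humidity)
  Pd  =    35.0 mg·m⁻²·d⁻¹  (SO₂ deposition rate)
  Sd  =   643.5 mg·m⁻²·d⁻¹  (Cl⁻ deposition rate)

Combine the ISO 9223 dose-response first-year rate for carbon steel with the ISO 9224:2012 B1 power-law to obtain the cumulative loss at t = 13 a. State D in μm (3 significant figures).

carbon steel: temperature factor f = +0.150·(-7.1) = -1.0650
  Pd branch = 1.77·Pd^0.52·e^(0.02·RH+f) = 11.41 μm/a
  Cl⁻ term: 0.102·643.5^0.62·exp(0.033·54+0.04·2.9) = 37.51
  r_corr = 11.41 + 37.51 = 48.93 μm/a
ISO 9224: D(t) = r_corr · t^b with b = 0.523 (carbon steel, B1)
  D(13) = 48.93 × 13^0.523 = 48.93 × 3.825 = 187.1 μm

D(13) = 187 μm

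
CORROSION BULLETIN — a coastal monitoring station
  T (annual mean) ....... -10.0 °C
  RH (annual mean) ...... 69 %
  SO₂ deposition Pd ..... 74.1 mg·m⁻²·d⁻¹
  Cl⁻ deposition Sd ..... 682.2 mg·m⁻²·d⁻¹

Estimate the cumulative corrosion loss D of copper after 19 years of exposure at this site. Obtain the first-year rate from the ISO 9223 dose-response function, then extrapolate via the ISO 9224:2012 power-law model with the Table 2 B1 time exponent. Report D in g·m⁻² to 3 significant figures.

copper: temperature factor f = +0.126·(-20.0) = -2.5200
  SO₂ term: 0.0053·74.1^0.26·exp(0.059·69-2.5200) = 0.07656
  Sd branch = 0.01025·Sd^0.27·e^(0.036·RH+0.049·T) = 0.4384 μm/a
  r_corr = 0.07656 + 0.4384 = 0.515 μm/a
Long-term exponent b (ISO 9224 Table 2, B1) = 0.667
  D(19) = 0.515 × 19^0.667 = 0.515 × 7.127 = 3.67 μm
  Mass loss = 3.67 μm × 8.96 g/cm³ = 32.89 g·m⁻²

D(19) = 32.9 g·m⁻²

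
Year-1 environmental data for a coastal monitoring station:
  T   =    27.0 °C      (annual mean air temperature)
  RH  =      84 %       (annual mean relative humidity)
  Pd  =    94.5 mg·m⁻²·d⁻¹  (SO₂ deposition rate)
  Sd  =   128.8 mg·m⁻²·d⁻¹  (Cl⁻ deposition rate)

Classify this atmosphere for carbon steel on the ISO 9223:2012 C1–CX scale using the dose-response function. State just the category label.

C5

carbon steel: f(T) = -0.054·(T−10) [T>10 °C] = -0.9180
  SO₂ term: 1.77·94.5^0.52·exp(0.02·84-0.9180) = 40.38
  Cl⁻ term: 0.102·128.8^0.62·exp(0.033·84+0.04·27.0) = 97.65
  sum: 40.38 + 97.65 → r_corr = 138 μm/a
138 μm/a falls in (80, 200] for carbon steel → category C5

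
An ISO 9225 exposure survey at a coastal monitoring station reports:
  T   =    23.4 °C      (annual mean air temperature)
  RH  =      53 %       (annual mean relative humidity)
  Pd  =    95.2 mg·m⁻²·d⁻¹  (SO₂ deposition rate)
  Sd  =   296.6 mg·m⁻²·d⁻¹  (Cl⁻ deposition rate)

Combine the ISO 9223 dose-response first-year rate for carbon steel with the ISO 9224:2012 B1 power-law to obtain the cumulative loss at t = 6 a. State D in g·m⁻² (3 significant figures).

carbon steel: f(T) = -0.054·(T−10) [T>10 °C] = -0.7236
  Pd branch = 1.77·Pd^0.52·e^(0.02·RH+f) = 26.48 μm/a
  Sd branch = 0.102·Sd^0.62·e^(0.033·RH+0.04·T) = 50.98 μm/a
  r_corr = 26.48 + 50.98 = 77.47 μm/a
ISO 9224: D(t) = r_corr · t^b with b = 0.523 (carbon steel, B1)
  D(6) = 77.47 × 6^0.523 = 77.47 × 2.553 = 197.7 μm
  Mass loss = 197.7 μm × 7.85 g/cm³ = 1552 g·m⁻²

D(6) = 1.55e+03 g·m⁻²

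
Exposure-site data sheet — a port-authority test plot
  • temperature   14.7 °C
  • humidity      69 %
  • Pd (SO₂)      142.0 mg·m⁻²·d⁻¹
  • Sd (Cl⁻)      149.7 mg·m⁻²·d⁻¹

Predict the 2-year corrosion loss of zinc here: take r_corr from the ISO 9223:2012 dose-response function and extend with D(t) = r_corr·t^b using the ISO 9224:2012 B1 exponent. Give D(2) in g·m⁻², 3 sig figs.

zinc: T>10 °C ⇒ hinge -0.071·(14.7−10) = -0.3337
  SO₂ term: 0.0129·142.0^0.44·exp(0.046·69-0.3337) = 1.955
  Cl⁻ term: 0.0175·149.7^0.57·exp(0.008·69+0.085·14.7) = 1.842
  sum: 1.955 + 1.842 → r_corr = 3.797 μm/a
ISO 9224: D(t) = r_corr · t^b with b = 0.813 (zinc, B1)
  D(2) = 3.797 × 2^0.813 = 3.797 × 1.757 = 6.671 μm
  Mass loss = 6.671 μm × 7.14 g/cm³ = 47.63 g·m⁻²

D(2) = 47.6 g·m⁻²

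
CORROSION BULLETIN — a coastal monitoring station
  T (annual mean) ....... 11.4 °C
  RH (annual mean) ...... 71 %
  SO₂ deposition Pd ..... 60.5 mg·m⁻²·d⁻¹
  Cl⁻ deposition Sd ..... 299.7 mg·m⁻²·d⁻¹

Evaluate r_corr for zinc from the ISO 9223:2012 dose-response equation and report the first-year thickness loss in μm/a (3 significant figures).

r_corr = 3.96 μm/a

zinc: temperature factor f = -0.071·(1.4) = -0.0994
  SO₂ term: 0.0129·60.5^0.44·exp(0.046·71-0.0994) = 1.861
  Sd branch = 0.0175·Sd^0.57·e^(0.008·RH+0.085·T) = 2.1 μm/a
  r_corr = 1.861 + 2.1 = 3.961 μm/a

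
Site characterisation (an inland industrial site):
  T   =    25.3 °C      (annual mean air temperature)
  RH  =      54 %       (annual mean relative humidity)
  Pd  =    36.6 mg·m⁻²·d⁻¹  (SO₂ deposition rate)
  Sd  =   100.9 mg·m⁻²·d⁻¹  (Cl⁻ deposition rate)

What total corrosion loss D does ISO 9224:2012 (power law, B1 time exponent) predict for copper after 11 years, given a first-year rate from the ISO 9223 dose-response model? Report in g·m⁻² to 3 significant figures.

D(11) = 42.4 g·m⁻²

copper: T>10 °C ⇒ hinge -0.080·(25.3−10) = -1.2240
  Pd branch = 0.0053·Pd^0.26·e^(0.059·RH+f) = 0.09613 μm/a
  Sd branch = 0.01025·Sd^0.27·e^(0.036·RH+0.049·T) = 0.8599 μm/a
  sum: 0.09613 + 0.8599 → r_corr = 0.956 μm/a
Long-term exponent b (ISO 9224 Table 2, B1) = 0.667
  D(11) = 0.956 × 11^0.667 = 0.956 × 4.95 = 4.732 μm
  Mass loss = 4.732 μm × 8.96 g/cm³ = 42.4 g·m⁻²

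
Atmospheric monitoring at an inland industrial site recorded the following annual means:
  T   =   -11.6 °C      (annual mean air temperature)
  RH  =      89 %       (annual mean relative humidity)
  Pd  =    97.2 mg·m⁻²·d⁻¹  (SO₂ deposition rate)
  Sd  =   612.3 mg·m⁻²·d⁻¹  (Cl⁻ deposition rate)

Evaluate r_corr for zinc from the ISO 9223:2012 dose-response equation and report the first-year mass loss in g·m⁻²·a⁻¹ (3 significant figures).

zinc: T≤10 °C ⇒ hinge +0.038·(-11.6−10) = -0.8208
  Pd branch = 0.0129·Pd^0.44·e^(0.046·RH+f) = 2.551 μm/a
  Sd branch = 0.0175·Sd^0.57·e^(0.008·RH+0.085·T) = 0.516 μm/a
  r_corr = 2.551 + 0.516 = 3.067 μm/a
Convert to mass loss: 3.067 μm/a × 7.14 g/cm³ = 21.9 g·m⁻²·a⁻¹

r_corr = 21.9 g·m⁻²·a⁻¹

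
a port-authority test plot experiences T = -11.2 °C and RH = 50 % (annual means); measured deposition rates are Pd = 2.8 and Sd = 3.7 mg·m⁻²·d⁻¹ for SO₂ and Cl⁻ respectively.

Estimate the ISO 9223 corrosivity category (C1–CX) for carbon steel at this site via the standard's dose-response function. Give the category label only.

carbon steel: f(T) = +0.150·(T−10) [T≤10 °C] = -3.1800
  Pd branch = 1.77·Pd^0.52·e^(0.02·RH+f) = 0.3418 μm/a
  Sd branch = 0.102·Sd^0.62·e^(0.033·RH+0.04·T) = 0.7637 μm/a
  sum: 0.3418 + 0.7637 → r_corr = 1.105 μm/a
Category bounds: 0…1.3 μm/a bracket r_corr ⇒ C1

C1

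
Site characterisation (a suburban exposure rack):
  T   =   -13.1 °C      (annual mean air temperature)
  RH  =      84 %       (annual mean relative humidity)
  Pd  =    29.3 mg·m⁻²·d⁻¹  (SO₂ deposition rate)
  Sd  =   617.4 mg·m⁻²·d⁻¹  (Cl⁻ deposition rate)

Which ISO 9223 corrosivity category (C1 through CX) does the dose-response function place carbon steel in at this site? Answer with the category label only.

carbon steel: temperature factor f = +0.150·(-23.1) = -3.4650
  SO₂ term: 1.77·29.3^0.52·exp(0.02·84-3.4650) = 1.72
  Cl⁻ term: 0.102·617.4^0.62·exp(0.033·84+0.04·-13.1) = 51.89
  sum: 1.72 + 51.89 → r_corr = 53.61 μm/a
53.6 μm/a falls in (50, 80] for carbon steel → category C4

C4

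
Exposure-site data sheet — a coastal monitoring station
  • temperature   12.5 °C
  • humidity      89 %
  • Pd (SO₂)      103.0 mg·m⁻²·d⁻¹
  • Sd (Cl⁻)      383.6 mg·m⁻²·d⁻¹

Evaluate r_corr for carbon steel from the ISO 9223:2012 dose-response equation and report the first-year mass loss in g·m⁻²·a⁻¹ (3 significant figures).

r_corr = 1.80e+03 g·m⁻²·a⁻¹

carbon steel: f(T) = -0.054·(T−10) [T>10 °C] = -0.1350
  Pd branch = 1.77·Pd^0.52·e^(0.02·RH+f) = 102.1 μm/a
  Sd branch = 0.102·Sd^0.62·e^(0.033·RH+0.04·T) = 126.8 μm/a
  sum: 102.1 + 126.8 → r_corr = 229 μm/a
Convert to mass loss: 229 μm/a × 7.85 g/cm³ = 1797 g·m⁻²·a⁻¹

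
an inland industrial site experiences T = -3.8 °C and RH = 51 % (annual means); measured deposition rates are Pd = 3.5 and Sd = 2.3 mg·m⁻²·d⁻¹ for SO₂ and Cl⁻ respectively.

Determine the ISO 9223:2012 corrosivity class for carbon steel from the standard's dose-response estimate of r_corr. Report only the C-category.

carbon steel: temperature factor f = +0.150·(-13.8) = -2.0700
  SO₂ term: 1.77·3.5^0.52·exp(0.02·51-2.0700) = 1.188
  Cl⁻ term: 0.102·2.3^0.62·exp(0.033·51+0.04·-3.8) = 0.7903
  r_corr = 1.188 + 0.7903 = 1.978 μm/a
1.98 μm/a falls in (1.3, 25] for carbon steel → category C2

C2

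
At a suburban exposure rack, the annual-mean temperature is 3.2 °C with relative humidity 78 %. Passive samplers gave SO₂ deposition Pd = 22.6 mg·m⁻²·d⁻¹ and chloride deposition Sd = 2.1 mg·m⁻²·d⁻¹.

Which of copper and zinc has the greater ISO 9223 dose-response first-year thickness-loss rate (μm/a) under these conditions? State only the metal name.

copper: T≤10 °C ⇒ hinge +0.126·(3.2−10) = -0.8568
  SO₂ term: 0.0053·22.6^0.26·exp(0.059·78-0.8568) = 0.5045
  Cl⁻ term: 0.01025·2.1^0.27·exp(0.036·78+0.049·3.2) = 0.2428
  sum: 0.5045 + 0.2428 → r_corr = 0.7473 μm/a
zinc: T≤10 °C ⇒ hinge +0.038·(3.2−10) = -0.2584
  Pd branch = 0.0129·Pd^0.44·e^(0.046·RH+f) = 1.42 μm/a
  Sd branch = 0.0175·Sd^0.57·e^(0.008·RH+0.085·T) = 0.06544 μm/a
  sum: 1.42 + 0.06544 → r_corr = 1.486 μm/a
Ordering by μm/a: zinc (1.49) > copper (0.747)

zinc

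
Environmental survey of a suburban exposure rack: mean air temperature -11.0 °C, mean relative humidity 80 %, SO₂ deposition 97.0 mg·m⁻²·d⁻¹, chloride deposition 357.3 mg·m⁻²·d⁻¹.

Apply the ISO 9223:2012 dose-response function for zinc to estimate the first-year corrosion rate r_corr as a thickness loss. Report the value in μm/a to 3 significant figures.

r_corr = 2.10 μm/a

zinc: f(T) = +0.038·(T−10) [T≤10 °C] = -0.7980
  Pd branch = 0.0129·Pd^0.44·e^(0.046·RH+f) = 1.723 μm/a
  Cl⁻ term: 0.0175·357.3^0.57·exp(0.008·80+0.085·-11.0) = 0.3717
  sum: 1.723 + 0.3717 → r_corr = 2.095 μm/a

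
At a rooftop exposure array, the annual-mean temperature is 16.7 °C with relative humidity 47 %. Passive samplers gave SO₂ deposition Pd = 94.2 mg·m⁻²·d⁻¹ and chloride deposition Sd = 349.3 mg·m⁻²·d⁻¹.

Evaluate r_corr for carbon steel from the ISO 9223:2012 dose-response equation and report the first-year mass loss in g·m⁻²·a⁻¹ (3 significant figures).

r_corr = 541 g·m⁻²·a⁻¹

carbon steel: f(T) = -0.054·(T−10) [T>10 °C] = -0.3618
  Pd branch = 1.77·Pd^0.52·e^(0.02·RH+f) = 33.54 μm/a
  Sd branch = 0.102·Sd^0.62·e^(0.033·RH+0.04·T) = 35.41 μm/a
  sum: 33.54 + 35.41 → r_corr = 68.95 μm/a
Convert to mass loss: 68.95 μm/a × 7.85 g/cm³ = 541.2 g·m⁻²·a⁻¹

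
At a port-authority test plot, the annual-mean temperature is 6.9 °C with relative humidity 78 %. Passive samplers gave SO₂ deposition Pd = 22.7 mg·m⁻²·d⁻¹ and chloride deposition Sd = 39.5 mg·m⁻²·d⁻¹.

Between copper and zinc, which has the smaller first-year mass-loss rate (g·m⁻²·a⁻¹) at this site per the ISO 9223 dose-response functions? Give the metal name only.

copper: T≤10 °C ⇒ hinge +0.126·(6.9−10) = -0.3906
  SO₂ term: 0.0053·22.7^0.26·exp(0.059·78-0.3906) = 0.8051
  Cl⁻ term: 0.01025·39.5^0.27·exp(0.036·78+0.049·6.9) = 0.6429
  r_corr = 0.8051 + 0.6429 = 1.448 μm/a
  mass loss = 1.448 μm/a × 8.96 g/cm³ = 12.97 g·m⁻²·a⁻¹
zinc: temperature factor f = +0.038·(-3.1) = -0.1178
  SO₂ term: 0.0129·22.7^0.44·exp(0.046·78-0.1178) = 1.638
  Cl⁻ term: 0.0175·39.5^0.57·exp(0.008·78+0.085·6.9) = 0.4773
  sum: 1.638 + 0.4773 → r_corr = 2.115 μm/a
  mass loss = 2.115 μm/a × 7.14 g/cm³ = 15.1 g·m⁻²·a⁻¹
Ordering by g·m⁻²·a⁻¹: zinc (15.1) > copper (13)

copper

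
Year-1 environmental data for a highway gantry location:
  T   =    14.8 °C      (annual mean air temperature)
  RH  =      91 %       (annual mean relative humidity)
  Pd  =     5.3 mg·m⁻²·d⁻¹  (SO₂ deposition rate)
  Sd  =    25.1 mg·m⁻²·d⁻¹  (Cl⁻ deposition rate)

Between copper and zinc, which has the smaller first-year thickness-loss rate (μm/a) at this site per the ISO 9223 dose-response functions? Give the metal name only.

zinc

copper: f(T) = -0.080·(T−10) [T>10 °C] = -0.3840
  Pd branch = 0.0053·Pd^0.26·e^(0.059·RH+f) = 1.195 μm/a
  Sd branch = 0.01025·Sd^0.27·e^(0.036·RH+0.049·T) = 1.338 μm/a
  r_corr = 1.195 + 1.338 = 2.533 μm/a
zinc: temperature factor f = -0.071·(4.8) = -0.3408
  SO₂ term: 0.0129·5.3^0.44·exp(0.046·91-0.3408) = 1.257
  Sd branch = 0.0175·Sd^0.57·e^(0.008·RH+0.085·T) = 0.8005 μm/a
  r_corr = 1.257 + 0.8005 = 2.057 μm/a
Ordering by μm/a: copper (2.53) > zinc (2.06)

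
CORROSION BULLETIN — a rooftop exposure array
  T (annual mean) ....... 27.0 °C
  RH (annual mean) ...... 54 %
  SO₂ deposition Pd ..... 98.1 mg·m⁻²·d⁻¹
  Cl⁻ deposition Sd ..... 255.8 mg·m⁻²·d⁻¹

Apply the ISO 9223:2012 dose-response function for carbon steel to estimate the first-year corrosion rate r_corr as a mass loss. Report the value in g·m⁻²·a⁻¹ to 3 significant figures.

r_corr = 613 g·m⁻²·a⁻¹

carbon steel: T>10 °C ⇒ hinge -0.054·(27.0−10) = -0.9180
  sulphur-dioxide contribution → 22.59 μm/a
  chloride contribution → 55.52 μm/a
  ⇒ r_corr(carbon steel) = 78.11 μm/a
Convert to mass loss: 78.11 μm/a × 7.85 g/cm³ = 613.2 g·m⁻²·a⁻¹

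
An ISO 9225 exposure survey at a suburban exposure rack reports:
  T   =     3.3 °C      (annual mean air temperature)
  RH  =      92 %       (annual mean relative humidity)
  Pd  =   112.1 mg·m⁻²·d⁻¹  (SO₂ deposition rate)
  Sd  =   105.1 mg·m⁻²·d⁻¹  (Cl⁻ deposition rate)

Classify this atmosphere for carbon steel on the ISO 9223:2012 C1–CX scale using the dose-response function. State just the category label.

carbon steel: f(T) = +0.150·(T−10) [T≤10 °C] = -1.0050
  Pd branch = 1.77·Pd^0.52·e^(0.02·RH+f) = 47.47 μm/a
  Cl⁻ term: 0.102·105.1^0.62·exp(0.033·92+0.04·3.3) = 43.43
  sum: 47.47 + 43.43 → r_corr = 90.9 μm/a
ISO 9223 Table 2 (carbon steel): 80 < 90.9 ≤ 200 μm/a ⇒ C5

C5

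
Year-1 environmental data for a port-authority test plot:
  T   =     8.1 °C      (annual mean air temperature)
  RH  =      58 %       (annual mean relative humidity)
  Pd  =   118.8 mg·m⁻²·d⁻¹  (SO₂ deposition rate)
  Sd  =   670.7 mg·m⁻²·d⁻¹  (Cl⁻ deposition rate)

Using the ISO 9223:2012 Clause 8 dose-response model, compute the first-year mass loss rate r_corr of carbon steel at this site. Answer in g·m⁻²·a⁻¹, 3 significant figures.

r_corr = 824 g·m⁻²·a⁻¹

carbon steel: f(T) = +0.150·(T−10) [T≤10 °C] = -0.2850
  SO₂ term: 1.77·118.8^0.52·exp(0.02·58-0.2850) = 50.92
  Sd branch = 0.102·Sd^0.62·e^(0.033·RH+0.04·T) = 54.08 μm/a
  r_corr = 50.92 + 54.08 = 105 μm/a
Convert to mass loss: 105 μm/a × 7.85 g/cm³ = 824.2 g·m⁻²·a⁻¹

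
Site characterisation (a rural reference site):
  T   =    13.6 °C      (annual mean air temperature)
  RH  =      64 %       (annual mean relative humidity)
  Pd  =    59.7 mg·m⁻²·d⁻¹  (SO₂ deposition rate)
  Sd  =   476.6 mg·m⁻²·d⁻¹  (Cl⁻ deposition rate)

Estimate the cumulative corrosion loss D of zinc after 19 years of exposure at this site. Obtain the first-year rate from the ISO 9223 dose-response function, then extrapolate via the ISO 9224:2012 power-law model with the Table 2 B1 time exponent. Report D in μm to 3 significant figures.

zinc: f(T) = -0.071·(T−10) [T>10 °C] = -0.2556
  SO₂ term: 0.0129·59.7^0.44·exp(0.046·64-0.2556) = 1.147
  Cl⁻ term: 0.0175·476.6^0.57·exp(0.008·64+0.085·13.6) = 3.119
  r_corr = 1.147 + 3.119 = 4.266 μm/a
ISO 9224: D(t) = r_corr · t^b with b = 0.813 (zinc, B1)
  D(19) = 4.266 × 19^0.813 = 4.266 × 10.96 = 46.73 μm

D(19) = 46.7 μm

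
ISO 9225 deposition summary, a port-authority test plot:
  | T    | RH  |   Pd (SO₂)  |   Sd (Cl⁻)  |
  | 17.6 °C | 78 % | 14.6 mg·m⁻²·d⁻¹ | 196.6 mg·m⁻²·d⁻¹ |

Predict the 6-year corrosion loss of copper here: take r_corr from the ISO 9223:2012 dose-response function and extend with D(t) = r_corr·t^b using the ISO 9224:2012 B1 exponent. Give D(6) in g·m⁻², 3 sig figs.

copper: f(T) = -0.080·(T−10) [T>10 °C] = -0.6080
  SO₂ term: 0.0053·14.6^0.26·exp(0.059·78-0.6080) = 0.5775
  Cl⁻ term: 0.01025·196.6^0.27·exp(0.036·78+0.049·17.6) = 1.675
  sum: 0.5775 + 1.675 → r_corr = 2.253 μm/a
ISO 9224: D(t) = r_corr · t^b with b = 0.667 (copper, B1)
  D(6) = 2.253 × 6^0.667 = 2.253 × 3.304 = 7.442 μm
  Mass loss = 7.442 μm × 8.96 g/cm³ = 66.68 g·m⁻²

D(6) = 66.7 g·m⁻²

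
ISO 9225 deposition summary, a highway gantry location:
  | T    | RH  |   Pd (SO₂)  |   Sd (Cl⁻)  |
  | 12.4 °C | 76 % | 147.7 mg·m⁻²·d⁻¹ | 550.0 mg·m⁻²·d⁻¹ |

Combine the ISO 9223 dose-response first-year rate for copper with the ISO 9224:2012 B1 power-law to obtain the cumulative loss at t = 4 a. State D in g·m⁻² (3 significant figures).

D(4) = 68.1 g·m⁻²

copper: f(T) = -0.080·(T−10) [T>10 °C] = -0.1920
  Pd branch = 0.0053·Pd^0.26·e^(0.059·RH+f) = 1.42 μm/a
  Sd branch = 0.01025·Sd^0.27·e^(0.036·RH+0.049·T) = 1.595 μm/a
  r_corr = 1.42 + 1.595 = 3.015 μm/a
Long-term exponent b (ISO 9224 Table 2, B1) = 0.667
  D(4) = 3.015 × 4^0.667 = 3.015 × 2.521 = 7.601 μm
  Mass loss = 7.601 μm × 8.96 g/cm³ = 68.1 g·m⁻²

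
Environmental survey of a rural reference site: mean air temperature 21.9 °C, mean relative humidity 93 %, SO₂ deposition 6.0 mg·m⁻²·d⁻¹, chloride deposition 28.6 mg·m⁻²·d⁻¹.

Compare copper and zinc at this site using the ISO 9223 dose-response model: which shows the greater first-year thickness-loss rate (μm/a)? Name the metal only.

copper: T>10 °C ⇒ hinge -0.080·(21.9−10) = -0.9520
  SO₂ term: 0.0053·6.0^0.26·exp(0.059·93-0.9520) = 0.7873
  Cl⁻ term: 0.01025·28.6^0.27·exp(0.036·93+0.049·21.9) = 2.109
  sum: 0.7873 + 2.109 → r_corr = 2.896 μm/a
zinc: T>10 °C ⇒ hinge -0.071·(21.9−10) = -0.8449
  SO₂ term: 0.0129·6.0^0.44·exp(0.046·93-0.8449) = 0.8789
  Sd branch = 0.0175·Sd^0.57·e^(0.008·RH+0.085·T) = 1.602 μm/a
  r_corr = 0.8789 + 1.602 = 2.481 μm/a
Ordering by μm/a: copper (2.9) > zinc (2.48)

copper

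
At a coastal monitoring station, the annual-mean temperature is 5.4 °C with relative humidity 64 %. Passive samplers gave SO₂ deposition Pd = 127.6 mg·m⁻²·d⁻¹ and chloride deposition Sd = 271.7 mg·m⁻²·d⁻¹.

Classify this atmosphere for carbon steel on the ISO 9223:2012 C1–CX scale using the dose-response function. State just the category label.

C4

carbon steel: temperature factor f = +0.150·(-4.6) = -0.6900
  Pd branch = 1.77·Pd^0.52·e^(0.02·RH+f) = 39.74 μm/a
  Sd branch = 0.102·Sd^0.62·e^(0.033·RH+0.04·T) = 33.79 μm/a
  r_corr = 39.74 + 33.79 = 73.53 μm/a
73.5 μm/a falls in (50, 80] for carbon steel → category C4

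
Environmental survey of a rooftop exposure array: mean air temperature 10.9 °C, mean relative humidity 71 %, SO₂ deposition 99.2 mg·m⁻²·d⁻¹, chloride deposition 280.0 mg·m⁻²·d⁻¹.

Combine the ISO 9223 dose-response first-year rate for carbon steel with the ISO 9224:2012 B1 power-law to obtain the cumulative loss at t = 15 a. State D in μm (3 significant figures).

carbon steel: temperature factor f = -0.054·(0.9) = -0.0486
  sulphur-dioxide contribution → 76.16 μm/a
  chloride contribution → 54.04 μm/a
  total first-year rate 130.2 μm/a
Power-law: D(15) = r_corr · 15^0.523
  D(15) = 130.2 × 15^0.523 = 130.2 × 4.122 = 536.7 μm

D(15) = 537 μm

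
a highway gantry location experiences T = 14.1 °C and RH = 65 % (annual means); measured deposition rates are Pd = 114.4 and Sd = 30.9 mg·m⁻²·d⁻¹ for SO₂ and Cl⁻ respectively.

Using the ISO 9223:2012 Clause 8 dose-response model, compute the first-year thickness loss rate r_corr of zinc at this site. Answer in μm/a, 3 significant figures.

zinc: T>10 °C ⇒ hinge -0.071·(14.1−10) = -0.2911
  sulphur-dioxide contribution → 1.543 μm/a
  chloride contribution → 0.6897 μm/a
  total first-year rate 2.233 μm/a

r_corr = 2.23 μm/a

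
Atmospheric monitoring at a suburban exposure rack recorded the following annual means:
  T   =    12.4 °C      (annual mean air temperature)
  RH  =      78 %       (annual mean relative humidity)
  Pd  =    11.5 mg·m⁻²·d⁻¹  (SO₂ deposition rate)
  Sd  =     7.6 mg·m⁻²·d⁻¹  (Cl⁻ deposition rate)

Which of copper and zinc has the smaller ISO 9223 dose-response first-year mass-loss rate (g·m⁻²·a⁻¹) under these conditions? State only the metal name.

copper: temperature factor f = -0.080·(2.4) = -0.1920
  Pd branch = 0.0053·Pd^0.26·e^(0.059·RH+f) = 0.8228 μm/a
  Sd branch = 0.01025·Sd^0.27·e^(0.036·RH+0.049·T) = 0.5394 μm/a
  r_corr = 0.8228 + 0.5394 = 1.362 μm/a
  mass loss = 1.362 μm/a × 8.96 g/cm³ = 12.21 g·m⁻²·a⁻¹
zinc: f(T) = -0.071·(T−10) [T>10 °C] = -0.1704
  Pd branch = 0.0129·Pd^0.44·e^(0.046·RH+f) = 1.152 μm/a
  Cl⁻ term: 0.0175·7.6^0.57·exp(0.008·78+0.085·12.4) = 0.2977
  sum: 1.152 + 0.2977 → r_corr = 1.45 μm/a
  mass loss = 1.45 μm/a × 7.14 g/cm³ = 10.35 g·m⁻²·a⁻¹
Ordering by g·m⁻²·a⁻¹: copper (12.2) > zinc (10.4)

zinc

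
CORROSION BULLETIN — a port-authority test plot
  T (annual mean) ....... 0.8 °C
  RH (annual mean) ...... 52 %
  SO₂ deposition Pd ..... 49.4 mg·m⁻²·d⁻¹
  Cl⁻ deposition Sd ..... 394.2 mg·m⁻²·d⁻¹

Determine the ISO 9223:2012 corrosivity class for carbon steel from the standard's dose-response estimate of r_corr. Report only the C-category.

carbon steel: temperature factor f = +0.150·(-9.2) = -1.3800
  sulphur-dioxide contribution → 9.573 μm/a
  chloride contribution → 23.83 μm/a
  ⇒ r_corr(carbon steel) = 33.4 μm/a
33.4 μm/a falls in (25, 50] for carbon steel → category C3

C3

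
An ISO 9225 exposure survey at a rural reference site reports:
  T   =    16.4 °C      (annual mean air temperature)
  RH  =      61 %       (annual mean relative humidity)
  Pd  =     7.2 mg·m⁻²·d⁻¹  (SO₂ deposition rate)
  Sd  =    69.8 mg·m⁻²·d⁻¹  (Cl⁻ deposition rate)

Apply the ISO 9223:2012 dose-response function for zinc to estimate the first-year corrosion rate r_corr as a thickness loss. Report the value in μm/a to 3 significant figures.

zinc: temperature factor f = -0.071·(6.4) = -0.4544
  SO₂ term: 0.0129·7.2^0.44·exp(0.046·61-0.4544) = 0.3229
  Sd branch = 0.0175·Sd^0.57·e^(0.008·RH+0.085·T) = 1.292 μm/a
  sum: 0.3229 + 1.292 → r_corr = 1.615 μm/a

r_corr = 1.62 μm/a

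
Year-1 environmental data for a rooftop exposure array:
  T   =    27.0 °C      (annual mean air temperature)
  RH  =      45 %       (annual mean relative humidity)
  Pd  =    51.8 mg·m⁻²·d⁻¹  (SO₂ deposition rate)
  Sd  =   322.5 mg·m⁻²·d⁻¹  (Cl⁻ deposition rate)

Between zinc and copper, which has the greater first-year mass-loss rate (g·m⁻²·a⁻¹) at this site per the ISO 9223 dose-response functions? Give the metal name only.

zinc: T>10 °C ⇒ hinge -0.071·(27.0−10) = -1.2070
  SO₂ term: 0.0129·51.8^0.44·exp(0.046·45-1.2070) = 0.1737
  Sd branch = 0.0175·Sd^0.57·e^(0.008·RH+0.085·T) = 6.698 μm/a
  r_corr = 0.1737 + 6.698 = 6.872 μm/a
  mass loss = 6.872 μm/a × 7.14 g/cm³ = 49.06 g·m⁻²·a⁻¹
copper: f(T) = -0.080·(T−10) [T>10 °C] = -1.3600
  SO₂ term: 0.0053·51.8^0.26·exp(0.059·45-1.3600) = 0.054
  Sd branch = 0.01025·Sd^0.27·e^(0.036·RH+0.049·T) = 0.925 μm/a
  r_corr = 0.054 + 0.925 = 0.979 μm/a
  mass loss = 0.979 μm/a × 8.96 g/cm³ = 8.772 g·m⁻²·a⁻¹
Ordering by g·m⁻²·a⁻¹: zinc (49.1) > copper (8.77)

zinc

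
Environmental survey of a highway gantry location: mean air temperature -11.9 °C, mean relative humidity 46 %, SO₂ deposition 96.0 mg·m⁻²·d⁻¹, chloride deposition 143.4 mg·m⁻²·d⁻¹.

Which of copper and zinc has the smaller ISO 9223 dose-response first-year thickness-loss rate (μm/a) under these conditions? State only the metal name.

copper

copper: temperature factor f = +0.126·(-21.9) = -2.7594
  Pd branch = 0.0053·Pd^0.26·e^(0.059·RH+f) = 0.01659 μm/a
  Cl⁻ term: 0.01025·143.4^0.27·exp(0.036·46+0.049·-11.9) = 0.1145
  r_corr = 0.01659 + 0.1145 = 0.1311 μm/a
zinc: T≤10 °C ⇒ hinge +0.038·(-11.9−10) = -0.8322
  Pd branch = 0.0129·Pd^0.44·e^(0.046·RH+f) = 0.347 μm/a
  Sd branch = 0.0175·Sd^0.57·e^(0.008·RH+0.085·T) = 0.1559 μm/a
  sum: 0.347 + 0.1559 → r_corr = 0.5029 μm/a
Ordering by μm/a: zinc (0.503) > copper (0.131)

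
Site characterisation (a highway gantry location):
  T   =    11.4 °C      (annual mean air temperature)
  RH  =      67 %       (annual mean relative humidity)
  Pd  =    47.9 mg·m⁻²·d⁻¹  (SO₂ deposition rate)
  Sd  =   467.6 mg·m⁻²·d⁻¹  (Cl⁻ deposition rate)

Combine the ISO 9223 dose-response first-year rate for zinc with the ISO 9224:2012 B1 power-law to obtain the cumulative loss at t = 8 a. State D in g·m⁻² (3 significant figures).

D(8) = 156 g·m⁻²

zinc: T>10 °C ⇒ hinge -0.071·(11.4−10) = -0.0994
  SO₂ term: 0.0129·47.9^0.44·exp(0.046·67-0.0994) = 1.397
  Cl⁻ term: 0.0175·467.6^0.57·exp(0.008·67+0.085·11.4) = 2.621
  r_corr = 1.397 + 2.621 = 4.018 μm/a
ISO 9224: D(t) = r_corr · t^b with b = 0.813 (zinc, B1)
  D(8) = 4.018 × 8^0.813 = 4.018 × 5.423 = 21.79 μm
  Mass loss = 21.79 μm × 7.14 g/cm³ = 155.6 g·m⁻²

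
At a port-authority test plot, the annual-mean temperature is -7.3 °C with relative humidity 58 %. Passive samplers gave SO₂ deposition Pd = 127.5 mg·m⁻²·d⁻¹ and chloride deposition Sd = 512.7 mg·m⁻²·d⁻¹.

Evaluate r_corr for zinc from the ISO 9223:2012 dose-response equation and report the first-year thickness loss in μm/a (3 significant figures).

zinc: f(T) = +0.038·(T−10) [T≤10 °C] = -0.6574
  Pd branch = 0.0129·Pd^0.44·e^(0.046·RH+f) = 0.8132 μm/a
  Cl⁻ term: 0.0175·512.7^0.57·exp(0.008·58+0.085·-7.3) = 0.5244
  r_corr = 0.8132 + 0.5244 = 1.338 μm/a

r_corr = 1.34 μm/a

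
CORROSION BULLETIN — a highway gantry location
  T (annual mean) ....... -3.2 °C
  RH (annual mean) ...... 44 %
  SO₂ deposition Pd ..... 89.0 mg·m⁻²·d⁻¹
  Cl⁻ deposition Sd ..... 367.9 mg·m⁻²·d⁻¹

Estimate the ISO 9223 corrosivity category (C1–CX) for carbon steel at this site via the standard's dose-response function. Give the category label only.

carbon steel: f(T) = +0.150·(T−10) [T≤10 °C] = -1.9800
  SO₂ term: 1.77·89.0^0.52·exp(0.02·44-1.9800) = 6.08
  Cl⁻ term: 0.102·367.9^0.62·exp(0.033·44+0.04·-3.2) = 14.94
  r_corr = 6.08 + 14.94 = 21.02 μm/a
21 μm/a falls in (1.3, 25] for carbon steel → category C2

C2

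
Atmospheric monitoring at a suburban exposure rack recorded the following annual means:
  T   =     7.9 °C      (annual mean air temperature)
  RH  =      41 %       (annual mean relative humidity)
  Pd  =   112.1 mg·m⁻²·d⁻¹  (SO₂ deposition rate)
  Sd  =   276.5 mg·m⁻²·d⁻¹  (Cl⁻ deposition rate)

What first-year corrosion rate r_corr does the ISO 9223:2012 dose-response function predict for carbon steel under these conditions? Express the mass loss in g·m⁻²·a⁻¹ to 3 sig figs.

r_corr = 407 g·m⁻²·a⁻¹

carbon steel: f(T) = +0.150·(T−10) [T≤10 °C] = -0.3150
  sulphur-dioxide contribution → 34.13 μm/a
  chloride contribution → 17.67 μm/a
  total first-year rate 51.8 μm/a
Convert to mass loss: 51.8 μm/a × 7.85 g/cm³ = 406.6 g·m⁻²·a⁻¹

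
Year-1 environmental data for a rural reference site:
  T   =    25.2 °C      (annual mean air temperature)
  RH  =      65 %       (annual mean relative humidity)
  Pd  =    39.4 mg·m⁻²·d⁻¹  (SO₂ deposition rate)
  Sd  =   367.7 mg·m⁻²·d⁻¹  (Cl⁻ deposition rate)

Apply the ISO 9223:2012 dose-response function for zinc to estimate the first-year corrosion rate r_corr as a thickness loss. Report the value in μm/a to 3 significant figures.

r_corr = 7.71 μm/a

zinc: temperature factor f = -0.071·(15.2) = -1.0792
  SO₂ term: 0.0129·39.4^0.44·exp(0.046·65-1.0792) = 0.439
  Sd branch = 0.0175·Sd^0.57·e^(0.008·RH+0.085·T) = 7.269 μm/a
  r_corr = 0.439 + 7.269 = 7.708 μm/a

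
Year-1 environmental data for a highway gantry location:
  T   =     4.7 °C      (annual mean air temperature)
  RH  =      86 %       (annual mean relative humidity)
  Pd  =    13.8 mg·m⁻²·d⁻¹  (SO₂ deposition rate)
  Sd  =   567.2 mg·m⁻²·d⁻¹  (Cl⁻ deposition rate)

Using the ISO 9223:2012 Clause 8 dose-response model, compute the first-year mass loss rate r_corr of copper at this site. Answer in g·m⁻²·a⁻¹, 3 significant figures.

r_corr = 21.9 g·m⁻²·a⁻¹

copper: T≤10 °C ⇒ hinge +0.126·(4.7−10) = -0.6678
  sulphur-dioxide contribution → 0.8595 μm/a
  chloride contribution → 1.581 μm/a
  total first-year rate 2.44 μm/a
Convert to mass loss: 2.44 μm/a × 8.96 g/cm³ = 21.86 g·m⁻²·a⁻¹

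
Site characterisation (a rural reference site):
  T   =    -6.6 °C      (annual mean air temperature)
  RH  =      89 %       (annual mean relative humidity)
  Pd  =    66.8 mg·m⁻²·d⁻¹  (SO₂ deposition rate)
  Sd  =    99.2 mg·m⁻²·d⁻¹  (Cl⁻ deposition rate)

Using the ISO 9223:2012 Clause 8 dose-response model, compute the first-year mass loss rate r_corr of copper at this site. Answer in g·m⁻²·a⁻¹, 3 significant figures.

copper: temperature factor f = +0.126·(-16.6) = -2.0916
  Pd branch = 0.0053·Pd^0.26·e^(0.059·RH+f) = 0.3722 μm/a
  Cl⁻ term: 0.01025·99.2^0.27·exp(0.036·89+0.049·-6.6) = 0.6321
  r_corr = 0.3722 + 0.6321 = 1.004 μm/a
Convert to mass loss: 1.004 μm/a × 8.96 g/cm³ = 8.999 g·m⁻²·a⁻¹

r_corr = 9.00 g·m⁻²·a⁻¹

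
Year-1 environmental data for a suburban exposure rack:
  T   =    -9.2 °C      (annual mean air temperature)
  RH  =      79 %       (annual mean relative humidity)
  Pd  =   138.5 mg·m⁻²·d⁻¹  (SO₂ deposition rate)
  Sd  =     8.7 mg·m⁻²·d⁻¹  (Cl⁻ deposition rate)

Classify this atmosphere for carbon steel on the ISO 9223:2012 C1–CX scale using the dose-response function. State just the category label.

carbon steel: temperature factor f = +0.150·(-19.2) = -2.8800
  SO₂ term: 1.77·138.5^0.52·exp(0.02·79-2.8800) = 6.265
  Cl⁻ term: 0.102·8.7^0.62·exp(0.033·79+0.04·-9.2) = 3.66
  r_corr = 6.265 + 3.66 = 9.925 μm/a
9.93 μm/a falls in (1.3, 25] for carbon steel → category C2

C2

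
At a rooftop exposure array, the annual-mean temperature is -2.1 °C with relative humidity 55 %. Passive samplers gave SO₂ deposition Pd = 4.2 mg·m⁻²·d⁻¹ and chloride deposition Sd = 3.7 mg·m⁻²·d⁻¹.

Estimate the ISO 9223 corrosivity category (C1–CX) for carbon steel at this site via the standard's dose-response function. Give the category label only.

carbon steel: T≤10 °C ⇒ hinge +0.150·(-2.1−10) = -1.8150
  sulphur-dioxide contribution → 1.826 μm/a
  chloride contribution → 1.296 μm/a
  ⇒ r_corr(carbon steel) = 3.122 μm/a
Category bounds: 1.3…25 μm/a bracket r_corr ⇒ C2

C2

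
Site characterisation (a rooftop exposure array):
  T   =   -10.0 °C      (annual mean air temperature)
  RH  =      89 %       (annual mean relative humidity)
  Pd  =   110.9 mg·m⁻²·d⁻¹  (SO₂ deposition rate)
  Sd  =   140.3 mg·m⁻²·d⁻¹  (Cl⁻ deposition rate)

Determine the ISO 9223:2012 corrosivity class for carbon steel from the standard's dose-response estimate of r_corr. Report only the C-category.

C3

carbon steel: temperature factor f = +0.150·(-20.0) = -3.0000
  Pd branch = 1.77·Pd^0.52·e^(0.02·RH+f) = 6.046 μm/a
  Sd branch = 0.102·Sd^0.62·e^(0.033·RH+0.04·T) = 27.64 μm/a
  sum: 6.046 + 27.64 → r_corr = 33.69 μm/a
33.7 μm/a falls in (25, 50] for carbon steel → category C3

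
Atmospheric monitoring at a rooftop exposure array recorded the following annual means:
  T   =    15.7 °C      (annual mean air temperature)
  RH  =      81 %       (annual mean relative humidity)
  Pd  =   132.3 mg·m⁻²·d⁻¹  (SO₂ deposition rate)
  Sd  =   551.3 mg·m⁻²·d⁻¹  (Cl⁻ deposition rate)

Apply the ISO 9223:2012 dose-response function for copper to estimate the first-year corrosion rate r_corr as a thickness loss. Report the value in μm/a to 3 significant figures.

r_corr = 3.67 μm/a

copper: temperature factor f = -0.080·(5.7) = -0.4560
  SO₂ term: 0.0053·132.3^0.26·exp(0.059·81-0.4560) = 1.423
  Cl⁻ term: 0.01025·551.3^0.27·exp(0.036·81+0.049·15.7) = 2.246
  r_corr = 1.423 + 2.246 = 3.669 μm/a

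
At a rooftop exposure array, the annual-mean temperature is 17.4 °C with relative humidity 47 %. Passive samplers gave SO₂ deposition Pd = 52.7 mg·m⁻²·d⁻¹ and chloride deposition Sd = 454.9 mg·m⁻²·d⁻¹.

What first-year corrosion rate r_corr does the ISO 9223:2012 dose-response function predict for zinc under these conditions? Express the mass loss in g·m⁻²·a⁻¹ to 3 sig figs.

r_corr = 28.9 g·m⁻²·a⁻¹

zinc: T>10 °C ⇒ hinge -0.071·(17.4−10) = -0.5254
  sulphur-dioxide contribution → 0.3793 μm/a
  chloride contribution → 3.662 μm/a
  total first-year rate 4.041 μm/a
Convert to mass loss: 4.041 μm/a × 7.14 g/cm³ = 28.85 g·m⁻²·a⁻¹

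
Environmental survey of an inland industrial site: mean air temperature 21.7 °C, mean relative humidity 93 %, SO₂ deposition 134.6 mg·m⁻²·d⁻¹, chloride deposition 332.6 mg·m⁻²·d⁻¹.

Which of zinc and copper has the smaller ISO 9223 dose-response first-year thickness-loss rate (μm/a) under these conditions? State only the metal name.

copper

zinc: f(T) = -0.071·(T−10) [T>10 °C] = -0.8307
  Pd branch = 0.0129·Pd^0.44·e^(0.046·RH+f) = 3.504 μm/a
  Cl⁻ term: 0.0175·332.6^0.57·exp(0.008·93+0.085·21.7) = 6.378
  r_corr = 3.504 + 6.378 = 9.882 μm/a
copper: T>10 °C ⇒ hinge -0.080·(21.7−10) = -0.9360
  Pd branch = 0.0053·Pd^0.26·e^(0.059·RH+f) = 1.796 μm/a
  Sd branch = 0.01025·Sd^0.27·e^(0.036·RH+0.049·T) = 4.05 μm/a
  sum: 1.796 + 4.05 → r_corr = 5.846 μm/a
Ordering by μm/a: zinc (9.88) > copper (5.85)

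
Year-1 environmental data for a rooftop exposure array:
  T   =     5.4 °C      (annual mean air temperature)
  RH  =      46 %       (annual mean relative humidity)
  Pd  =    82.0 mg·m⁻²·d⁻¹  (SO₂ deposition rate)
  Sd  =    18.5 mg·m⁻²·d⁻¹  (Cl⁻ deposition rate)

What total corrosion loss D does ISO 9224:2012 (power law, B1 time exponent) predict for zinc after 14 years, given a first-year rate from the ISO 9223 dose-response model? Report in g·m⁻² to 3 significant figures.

zinc: temperature factor f = +0.038·(-4.6) = -0.1748
  Pd branch = 0.0129·Pd^0.44·e^(0.046·RH+f) = 0.6248 μm/a
  Sd branch = 0.0175·Sd^0.57·e^(0.008·RH+0.085·T) = 0.2111 μm/a
  sum: 0.6248 + 0.2111 → r_corr = 0.8359 μm/a
Power-law: D(14) = r_corr · 14^0.813
  D(14) = 0.8359 × 14^0.813 = 0.8359 × 8.547 = 7.144 μm
  Mass loss = 7.144 μm × 7.14 g/cm³ = 51.01 g·m⁻²

D(14) = 51.0 g·m⁻²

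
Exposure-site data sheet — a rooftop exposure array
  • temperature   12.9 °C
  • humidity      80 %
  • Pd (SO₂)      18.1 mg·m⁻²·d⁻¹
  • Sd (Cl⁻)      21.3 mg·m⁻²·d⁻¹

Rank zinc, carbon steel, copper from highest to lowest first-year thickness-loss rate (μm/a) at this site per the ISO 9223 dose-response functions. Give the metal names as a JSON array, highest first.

zinc: temperature factor f = -0.071·(2.9) = -0.2059
  SO₂ term: 0.0129·18.1^0.44·exp(0.046·80-0.2059) = 1.489
  Sd branch = 0.0175·Sd^0.57·e^(0.008·RH+0.085·T) = 0.568 μm/a
  sum: 1.489 + 0.568 → r_corr = 2.057 μm/a
carbon steel: T>10 °C ⇒ hinge -0.054·(12.9−10) = -0.1566
  SO₂ term: 1.77·18.1^0.52·exp(0.02·80-0.1566) = 33.79
  Sd branch = 0.102·Sd^0.62·e^(0.033·RH+0.04·T) = 15.95 μm/a
  sum: 33.79 + 15.95 → r_corr = 49.75 μm/a
copper: temperature factor f = -0.080·(2.9) = -0.2320
  Pd branch = 0.0053·Pd^0.26·e^(0.059·RH+f) = 1.001 μm/a
  Sd branch = 0.01025·Sd^0.27·e^(0.036·RH+0.049·T) = 0.7846 μm/a
  sum: 1.001 + 0.7846 → r_corr = 1.786 μm/a
Ordering by μm/a: carbon steel (49.7) > zinc (2.06) > copper (1.79)

["carbon steel", "zinc", "copper"]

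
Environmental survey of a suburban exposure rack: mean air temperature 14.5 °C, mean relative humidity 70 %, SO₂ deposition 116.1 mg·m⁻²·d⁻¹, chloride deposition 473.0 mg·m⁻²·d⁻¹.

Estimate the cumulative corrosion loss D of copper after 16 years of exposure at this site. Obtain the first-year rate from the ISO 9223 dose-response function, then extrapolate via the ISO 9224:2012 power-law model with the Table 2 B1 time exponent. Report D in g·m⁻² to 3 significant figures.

D(16) = 123 g·m⁻²

copper: f(T) = -0.080·(T−10) [T>10 °C] = -0.3600
  sulphur-dioxide contribution → 0.7914 μm/a
  chloride contribution → 1.367 μm/a
  ⇒ r_corr(copper) = 2.159 μm/a
Long-term exponent b (ISO 9224 Table 2, B1) = 0.667
  D(16) = 2.159 × 16^0.667 = 2.159 × 6.355 = 13.72 μm
  Mass loss = 13.72 μm × 8.96 g/cm³ = 122.9 g·m⁻²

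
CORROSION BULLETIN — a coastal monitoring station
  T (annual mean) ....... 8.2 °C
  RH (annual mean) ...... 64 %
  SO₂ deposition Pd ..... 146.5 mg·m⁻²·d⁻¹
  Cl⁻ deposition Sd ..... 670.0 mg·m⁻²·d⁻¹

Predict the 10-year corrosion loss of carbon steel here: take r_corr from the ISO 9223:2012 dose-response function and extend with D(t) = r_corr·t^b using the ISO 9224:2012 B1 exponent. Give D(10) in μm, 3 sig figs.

carbon steel: temperature factor f = +0.150·(-1.8) = -0.2700
  sulphur-dioxide contribution → 64.99 μm/a
  chloride contribution → 66.14 μm/a
  total first-year rate 131.1 μm/a
ISO 9224: D(t) = r_corr · t^b with b = 0.523 (carbon steel, B1)
  D(10) = 131.1 × 10^0.523 = 131.1 × 3.334 = 437.2 μm

D(10) = 437 μm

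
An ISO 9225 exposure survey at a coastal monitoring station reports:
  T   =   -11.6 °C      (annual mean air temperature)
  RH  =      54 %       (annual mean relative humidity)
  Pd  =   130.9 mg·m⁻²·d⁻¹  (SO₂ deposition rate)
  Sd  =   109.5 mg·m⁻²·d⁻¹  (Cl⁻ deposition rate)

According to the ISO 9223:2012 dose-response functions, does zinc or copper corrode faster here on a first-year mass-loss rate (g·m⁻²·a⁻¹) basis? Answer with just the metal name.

zinc: T≤10 °C ⇒ hinge +0.038·(-11.6−10) = -0.8208
  sulphur-dioxide contribution → 0.5812 μm/a
  chloride contribution → 0.1462 μm/a
  total first-year rate 0.7274 μm/a
  mass loss = 0.7274 μm/a × 7.14 g/cm³ = 5.194 g·m⁻²·a⁻¹
copper: temperature factor f = +0.126·(-21.6) = -2.7216
  sulphur-dioxide contribution → 0.02995 μm/a
  chloride contribution → 0.1441 μm/a
  ⇒ r_corr(copper) = 0.1741 μm/a
  mass loss = 0.1741 μm/a × 8.96 g/cm³ = 1.56 g·m⁻²·a⁻¹
Ordering by g·m⁻²·a⁻¹: zinc (5.19) > copper (1.56)

zinc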